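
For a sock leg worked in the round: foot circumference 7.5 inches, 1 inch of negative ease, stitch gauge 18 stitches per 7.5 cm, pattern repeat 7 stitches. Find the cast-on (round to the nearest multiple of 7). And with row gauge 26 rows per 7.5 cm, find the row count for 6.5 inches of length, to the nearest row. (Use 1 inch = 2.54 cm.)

Finished = 7.5 − 1 = 6.5 inches.
6.5 inches × 2.54 = 16.51 cm.
18/7.5 = 2.4 sts per cm; 16.51 × 2.4 = 39.62 sts.
Nearest multiple of 7 → 42.
6.5 inches = 16.51 cm; × 3.467 = 57.23 → 57 rows.

Cast on 42 stitches; work 57 rows.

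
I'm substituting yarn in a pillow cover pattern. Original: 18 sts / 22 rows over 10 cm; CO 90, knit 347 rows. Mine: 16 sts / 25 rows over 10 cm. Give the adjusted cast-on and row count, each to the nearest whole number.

Stitches: 90 × 16/18 = 80.00 → 80.
Rows: 347 × 25/22 = 394.32 → 394.

Cast on 80 stitches; work 394 rows.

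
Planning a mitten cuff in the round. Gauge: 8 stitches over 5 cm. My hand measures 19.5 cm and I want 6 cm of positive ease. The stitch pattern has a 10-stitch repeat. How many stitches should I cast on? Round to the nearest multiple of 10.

Finished = 19.5 + 6 = 25.5 cm.
8 / 5 = 1.6 sts/cm.
25.5 × 1.6 = 40.80 sts.
Nearest multiple of 10: 40.

40 stitches.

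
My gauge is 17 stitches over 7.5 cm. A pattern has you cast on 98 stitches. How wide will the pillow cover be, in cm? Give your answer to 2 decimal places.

43.24 cm.

17 stitches / 7.5 cm = 2.267 stitches per cm.
98 / 2.267 = 43.235 cm.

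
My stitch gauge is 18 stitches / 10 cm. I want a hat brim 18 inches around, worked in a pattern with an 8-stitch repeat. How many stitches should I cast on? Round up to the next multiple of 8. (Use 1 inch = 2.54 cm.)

18 in = 18 × 2.54 = 45.72 cm.
18 / 10 = 1.8 sts/cm.
45.72 × 1.8 = 82.30 sts.
→ 88.

CO 88 sts.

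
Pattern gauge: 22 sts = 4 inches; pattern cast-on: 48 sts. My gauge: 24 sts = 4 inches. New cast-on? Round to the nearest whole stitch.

Scale factor = 24 / 22 = 1.091.
48 × 24 / 22 = 52.36 sts.
→ 52 sts.

CO 52 sts.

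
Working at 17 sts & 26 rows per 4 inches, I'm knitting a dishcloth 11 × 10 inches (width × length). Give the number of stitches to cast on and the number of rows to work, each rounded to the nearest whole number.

Cast on 47 stitches and work 65 rows.

Stitch gauge = 17/4 = 4.25 sts/in; 11 × 4.25 = 46.75 → 47 sts.
Row gauge = 26/4 = 6.5 rows/in; 10 × 6.5 = 65.00 → 65 rows.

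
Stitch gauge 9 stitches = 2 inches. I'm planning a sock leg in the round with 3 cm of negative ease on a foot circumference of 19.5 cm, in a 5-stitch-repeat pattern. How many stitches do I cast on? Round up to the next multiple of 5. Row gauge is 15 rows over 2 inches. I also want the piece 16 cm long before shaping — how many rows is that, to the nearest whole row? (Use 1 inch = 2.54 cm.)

Finished = 19.5 − 3 = 16.5 cm.
16.5 cm × 1/2.54 = 6.50 inches.
9/2 = 4.5 sts per in; 6.50 × 4.5 = 29.23 sts.
Next multiple of 5 → 30.
16 cm = 6.30 inches; × 7.5 = 47.24 → 47 rows.

Cast on 30 stitches; work 47 rows.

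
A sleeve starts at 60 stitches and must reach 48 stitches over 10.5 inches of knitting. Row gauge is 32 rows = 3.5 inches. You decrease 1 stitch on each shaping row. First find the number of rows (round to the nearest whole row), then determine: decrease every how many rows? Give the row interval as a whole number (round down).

Decrease every 8th row.

Rows = 10.5 × 9.143 = 96.0 → 96 rows.
Stitches to remove: 12 → 12 shaping rows (at 1 st each).
96 / 12 = 8.00 → every 8 rows.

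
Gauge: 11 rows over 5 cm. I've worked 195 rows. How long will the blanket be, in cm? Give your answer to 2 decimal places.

11 rows / 5 cm = 2.2 rows per cm.
195 / 2.2 = 88.636 cm.

88.64 cm.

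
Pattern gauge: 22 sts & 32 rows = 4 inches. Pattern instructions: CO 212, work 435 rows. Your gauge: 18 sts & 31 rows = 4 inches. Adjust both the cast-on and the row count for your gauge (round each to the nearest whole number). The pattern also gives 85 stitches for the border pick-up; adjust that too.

Stitches: 212 × 18/22 = 173.45 → 173.
Rows: 435 × 31/32 = 421.41 → 421.
border pick-up: 85 × 18/22 = 69.55 → 70.

Cast on 173 stitches; work 421 rows; border pick-up 70 stitches.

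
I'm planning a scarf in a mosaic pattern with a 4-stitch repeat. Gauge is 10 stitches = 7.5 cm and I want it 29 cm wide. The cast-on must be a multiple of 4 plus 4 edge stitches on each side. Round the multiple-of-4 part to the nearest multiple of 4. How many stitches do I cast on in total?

10 / 7.5 = 1.333 sts per cm.
29 × 1.333 = 38.67 sts.
Less 8 edge sts → 30.67 for the repeat.
Nearest multiple of 4: 32.
Add back 8 edge sts → 40.

CO 40 sts.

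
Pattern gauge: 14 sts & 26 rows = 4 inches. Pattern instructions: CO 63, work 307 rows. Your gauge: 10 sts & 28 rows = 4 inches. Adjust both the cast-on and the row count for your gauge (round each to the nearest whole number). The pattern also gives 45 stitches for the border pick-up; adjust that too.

Cast on 45 stitches; work 331 rows; border pick-up 32 stitches.

Stitches: 63 × 10/14 = 45.00 → 45.
Rows: 307 × 28/26 = 330.62 → 331.
border pick-up: 45 × 10/14 = 32.14 → 32.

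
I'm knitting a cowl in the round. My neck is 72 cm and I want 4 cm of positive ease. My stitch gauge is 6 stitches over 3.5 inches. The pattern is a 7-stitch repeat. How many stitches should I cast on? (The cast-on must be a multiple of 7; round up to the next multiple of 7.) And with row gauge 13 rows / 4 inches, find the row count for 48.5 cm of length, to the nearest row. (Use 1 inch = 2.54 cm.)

Cast on 56 stitches; work 62 rows.

Finished = 72 + 4 = 76 cm.
76 cm × 1/2.54 = 29.92 inches.
6/3.5 = 1.714 sts per in; 29.92 × 1.714 = 51.29 sts.
Next multiple of 7 → 56.
48.5 cm = 19.09 inches; × 3.25 = 62.06 → 62 rows.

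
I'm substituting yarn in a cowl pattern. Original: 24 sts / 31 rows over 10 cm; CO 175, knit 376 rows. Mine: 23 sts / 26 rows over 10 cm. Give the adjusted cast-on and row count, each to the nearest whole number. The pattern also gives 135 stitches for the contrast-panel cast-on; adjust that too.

Stitches: 175 × 23/24 = 167.71 → 168.
Rows: 376 × 26/31 = 315.35 → 315.
contrast-panel cast-on: 135 × 23/24 = 129.38 → 129.

Cast on 168 stitches; work 315 rows; contrast-panel cast-on 129 stitches.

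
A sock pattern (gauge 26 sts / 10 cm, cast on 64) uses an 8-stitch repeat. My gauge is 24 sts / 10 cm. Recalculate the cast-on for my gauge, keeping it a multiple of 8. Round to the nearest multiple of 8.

64 × 24 / 26 = 59.08.
Nearest multiple of 8: 56.

56 stitches.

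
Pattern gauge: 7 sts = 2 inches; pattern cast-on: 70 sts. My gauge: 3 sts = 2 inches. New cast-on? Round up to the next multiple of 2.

Scale factor = 3 / 7 = 0.429.
70 × 3 / 7 = 30.00 sts.

30 stitches.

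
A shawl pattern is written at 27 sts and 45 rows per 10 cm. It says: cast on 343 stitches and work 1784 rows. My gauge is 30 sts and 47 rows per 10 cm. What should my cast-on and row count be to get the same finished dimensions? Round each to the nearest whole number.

Stitches: 343 × 30/27 = 381.11 → 381.
Rows: 1784 × 47/45 = 1863.29 → 1863.

Cast on 381 stitches; work 1863 rows.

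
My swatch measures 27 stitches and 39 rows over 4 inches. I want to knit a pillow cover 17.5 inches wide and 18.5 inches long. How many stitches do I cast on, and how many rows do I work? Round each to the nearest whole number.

Cast on 118 stitches and work 180 rows.

Stitch gauge = 27/4 = 6.75 sts/in; 17.5 × 6.75 = 118.12 → 118 sts.
Row gauge = 39/4 = 9.75 rows/in; 18.5 × 9.75 = 180.38 → 180 rows.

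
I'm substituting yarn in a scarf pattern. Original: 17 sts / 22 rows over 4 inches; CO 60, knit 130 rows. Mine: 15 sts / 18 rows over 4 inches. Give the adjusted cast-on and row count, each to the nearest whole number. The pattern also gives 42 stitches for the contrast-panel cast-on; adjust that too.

Cast on 53 stitches; work 106 rows; contrast-panel cast-on 37 stitches.

Stitches: 60 × 15/17 = 52.94 → 53.
Rows: 130 × 18/22 = 106.36 → 106.
contrast-panel cast-on: 42 × 15/17 = 37.06 → 37.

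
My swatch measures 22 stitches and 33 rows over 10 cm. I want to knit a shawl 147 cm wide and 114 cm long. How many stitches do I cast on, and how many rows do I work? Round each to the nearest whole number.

Stitch gauge = 22/10 = 2.2 sts/cm; 147 × 2.2 = 323.40 → 323 sts.
Row gauge = 33/10 = 3.3 rows/cm; 114 × 3.3 = 376.20 → 376 rows.

Cast on 323 stitches and work 376 rows.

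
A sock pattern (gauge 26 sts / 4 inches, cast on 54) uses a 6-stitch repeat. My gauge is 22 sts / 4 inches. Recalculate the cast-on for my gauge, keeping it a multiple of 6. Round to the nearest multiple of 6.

54 × 22 / 26 = 45.69.
Nearest multiple of 6: 48.

48 stitches.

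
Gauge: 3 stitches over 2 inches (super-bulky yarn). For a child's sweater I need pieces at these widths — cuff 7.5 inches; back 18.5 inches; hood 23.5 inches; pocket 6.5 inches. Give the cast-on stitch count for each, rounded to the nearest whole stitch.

cuff 11; back 28; hood 35; pocket 10.

Rate = 3/2 = 1.5 sts per in.
cuff: 7.5 × 1.5 = 11.25 → 11.
back: 18.5 × 1.5 = 27.75 → 28.
hood: 23.5 × 1.5 = 35.25 → 35.
pocket: 6.5 × 1.5 = 9.75 → 10.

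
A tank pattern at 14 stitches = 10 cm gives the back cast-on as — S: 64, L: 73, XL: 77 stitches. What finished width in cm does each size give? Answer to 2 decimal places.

14/10 = 1.4 sts per cm.
S: 64 / 1.4 = 45.714 → 45.71 cm.
L: 73 / 1.4 = 52.143 → 52.14 cm.
XL: 77 / 1.4 = 55.000 → 55.00 cm.

S 45.71 cm; L 52.14 cm; XL 55.00 cm.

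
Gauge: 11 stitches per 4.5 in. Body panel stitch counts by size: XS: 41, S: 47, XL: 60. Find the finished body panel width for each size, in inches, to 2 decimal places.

11/4.5 = 2.444 sts per in.
XS: 41 / 2.444 = 16.773 → 16.77 in.
S: 47 / 2.444 = 19.227 → 19.23 in.
XL: 60 / 2.444 = 24.545 → 24.55 in.

XS 16.77 inches; S 19.23 inches; XL 24.55 inches.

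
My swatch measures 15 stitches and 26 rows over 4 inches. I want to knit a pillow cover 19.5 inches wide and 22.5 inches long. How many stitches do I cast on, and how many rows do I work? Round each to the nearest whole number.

Stitch gauge = 15/4 = 3.75 sts/in; 19.5 × 3.75 = 73.12 → 73 sts.
Row gauge = 26/4 = 6.5 rows/in; 22.5 × 6.5 = 146.25 → 146 rows.

Cast on 73 stitches and work 146 rows.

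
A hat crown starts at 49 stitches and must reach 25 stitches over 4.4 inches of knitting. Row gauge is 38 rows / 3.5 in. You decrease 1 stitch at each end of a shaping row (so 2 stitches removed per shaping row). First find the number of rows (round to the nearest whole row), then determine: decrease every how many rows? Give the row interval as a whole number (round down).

Rows = 4.4 × 10.857 = 47.8 → 48 rows.
Stitches to remove: 24 → 12 shaping rows (at 2 st each).
48 / 12 = 4.00 → every 4 rows.

Decrease every 4th row.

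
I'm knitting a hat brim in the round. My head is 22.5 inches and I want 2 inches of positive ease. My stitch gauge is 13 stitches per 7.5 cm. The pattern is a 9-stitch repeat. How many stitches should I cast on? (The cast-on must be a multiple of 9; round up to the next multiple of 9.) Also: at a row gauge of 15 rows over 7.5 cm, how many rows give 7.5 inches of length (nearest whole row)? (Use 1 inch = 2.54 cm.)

Finished = 22.5 + 2 = 24.5 inches.
24.5 inches × 2.54 = 62.23 cm.
13/7.5 = 1.733 sts per cm; 62.23 × 1.733 = 107.87 sts.
Next multiple of 9 → 108.
7.5 inches = 19.05 cm; × 2 = 38.10 → 38 rows.

Cast on 108 stitches; work 38 rows.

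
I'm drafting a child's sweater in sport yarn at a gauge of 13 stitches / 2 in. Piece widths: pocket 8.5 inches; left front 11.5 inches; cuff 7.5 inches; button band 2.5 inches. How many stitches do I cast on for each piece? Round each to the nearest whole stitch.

pocket 55; left front 75; cuff 49; button band 16.

Rate = 13/2 = 6.5 sts per in.
pocket: 8.5 × 6.5 = 55.25 → 55.
left front: 11.5 × 6.5 = 74.75 → 75.
cuff: 7.5 × 6.5 = 48.75 → 49.
button band: 2.5 × 6.5 = 16.25 → 16.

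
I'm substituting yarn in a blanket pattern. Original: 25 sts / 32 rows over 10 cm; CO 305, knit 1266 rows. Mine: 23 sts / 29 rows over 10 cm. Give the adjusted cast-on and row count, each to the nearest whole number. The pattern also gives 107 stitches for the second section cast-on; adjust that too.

Cast on 281 stitches; work 1147 rows; second section cast-on 98 stitches.

Stitches: 305 × 23/25 = 280.60 → 281.
Rows: 1266 × 29/32 = 1147.31 → 1147.
second section cast-on: 107 × 23/25 = 98.44 → 98.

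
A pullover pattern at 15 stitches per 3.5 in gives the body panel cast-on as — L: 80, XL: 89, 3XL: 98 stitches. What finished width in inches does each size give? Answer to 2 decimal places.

15/3.5 = 4.286 sts per in.
L: 80 / 4.286 = 18.667 → 18.67 in.
XL: 89 / 4.286 = 20.767 → 20.77 in.
3XL: 98 / 4.286 = 22.867 → 22.87 in.

L 18.67 inches; XL 20.77 inches; 3XL 22.87 inches.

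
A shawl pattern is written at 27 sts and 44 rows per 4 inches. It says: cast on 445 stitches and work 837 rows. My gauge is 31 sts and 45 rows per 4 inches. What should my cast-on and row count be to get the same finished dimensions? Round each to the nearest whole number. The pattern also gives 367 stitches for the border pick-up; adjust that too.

Cast on 511 stitches; work 856 rows; border pick-up 421 stitches.

Stitches: 445 × 31/27 = 510.93 → 511.
Rows: 837 × 45/44 = 856.02 → 856.
border pick-up: 367 × 31/27 = 421.37 → 421.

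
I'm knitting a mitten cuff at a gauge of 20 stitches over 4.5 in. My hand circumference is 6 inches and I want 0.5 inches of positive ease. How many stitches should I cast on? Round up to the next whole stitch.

Finished = 6 + 0.5 = 6.5 in.
20 / 4.5 = 4.444 sts per inch.
6.50 × 4.444 = 28.89 sts.
→ 29 sts.

Cast on 29 stitches.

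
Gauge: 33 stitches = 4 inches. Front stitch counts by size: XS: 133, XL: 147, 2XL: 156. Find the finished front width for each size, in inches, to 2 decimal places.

33/4 = 8.25 sts per in.
XS: 133 / 8.25 = 16.121 → 16.12 in.
XL: 147 / 8.25 = 17.818 → 17.82 in.
2XL: 156 / 8.25 = 18.909 → 18.91 in.

XS 16.12 inches; XL 17.82 inches; 2XL 18.91 inches.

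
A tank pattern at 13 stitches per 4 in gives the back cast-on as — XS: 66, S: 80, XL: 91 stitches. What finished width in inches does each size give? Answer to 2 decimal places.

XS 20.31 inches; S 24.62 inches; XL 28.00 inches.

13/4 = 3.25 sts per in.
XS: 66 / 3.25 = 20.308 → 20.31 in.
S: 80 / 3.25 = 24.615 → 24.62 in.
XL: 91 / 3.25 = 28.000 → 28.00 in.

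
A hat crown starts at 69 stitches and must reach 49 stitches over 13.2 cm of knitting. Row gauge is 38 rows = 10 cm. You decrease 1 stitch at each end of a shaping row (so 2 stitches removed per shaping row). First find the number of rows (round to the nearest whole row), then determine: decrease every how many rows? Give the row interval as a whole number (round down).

Decrease every 5th row.

Rows = 13.2 × 3.8 = 50.2 → 50 rows.
Stitches to remove: 20 → 10 shaping rows (at 2 st each).
50 / 10 = 5.00 → every 5 rows.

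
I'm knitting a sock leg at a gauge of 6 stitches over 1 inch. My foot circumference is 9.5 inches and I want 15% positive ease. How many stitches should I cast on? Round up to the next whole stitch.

Finished = 9.5 × 1.15 = 10.93 in.
6 / 1 = 6 sts per inch.
10.93 × 6 = 65.55 sts.
→ 66 sts.

66 stitches.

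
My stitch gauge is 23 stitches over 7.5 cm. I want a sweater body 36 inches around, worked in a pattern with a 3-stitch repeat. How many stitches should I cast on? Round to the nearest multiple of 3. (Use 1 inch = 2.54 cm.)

Cast on 279 stitches.

36 in = 36 × 2.54 = 91.44 cm.
23 / 7.5 = 3.067 sts/cm.
91.44 × 3.067 = 280.42 sts.
→ 279.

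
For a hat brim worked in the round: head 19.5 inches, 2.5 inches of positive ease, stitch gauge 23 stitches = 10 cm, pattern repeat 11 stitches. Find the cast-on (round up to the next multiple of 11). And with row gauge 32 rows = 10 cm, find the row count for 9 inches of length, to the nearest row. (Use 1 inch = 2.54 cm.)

Cast on 132 stitches; work 73 rows.

Finished = 19.5 + 2.5 = 22 inches.
22 inches × 2.54 = 55.88 cm.
23/10 = 2.3 sts per cm; 55.88 × 2.3 = 128.52 sts.
Next multiple of 11 → 132.
9 inches = 22.86 cm; × 3.2 = 73.15 → 73 rows.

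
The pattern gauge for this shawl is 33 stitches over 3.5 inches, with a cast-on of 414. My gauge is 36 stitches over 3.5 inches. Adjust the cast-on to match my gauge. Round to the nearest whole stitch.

Scale factor = 36 / 33 = 1.091.
414 × 36 / 33 = 451.64 sts.
→ 452 sts.

CO 452 sts.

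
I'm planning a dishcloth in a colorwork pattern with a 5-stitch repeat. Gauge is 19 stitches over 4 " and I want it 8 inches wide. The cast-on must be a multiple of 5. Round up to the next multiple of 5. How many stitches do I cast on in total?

40 stitches.

19 / 4 = 4.75 sts per inch.
8 × 4.75 = 38.00 sts.
Next multiple of 5: 40.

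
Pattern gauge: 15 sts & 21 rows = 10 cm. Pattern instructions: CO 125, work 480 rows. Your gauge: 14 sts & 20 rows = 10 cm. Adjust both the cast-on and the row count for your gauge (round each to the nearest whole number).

Stitches: 125 × 14/15 = 116.67 → 117.
Rows: 480 × 20/21 = 457.14 → 457.

Cast on 117 stitches; work 457 rows.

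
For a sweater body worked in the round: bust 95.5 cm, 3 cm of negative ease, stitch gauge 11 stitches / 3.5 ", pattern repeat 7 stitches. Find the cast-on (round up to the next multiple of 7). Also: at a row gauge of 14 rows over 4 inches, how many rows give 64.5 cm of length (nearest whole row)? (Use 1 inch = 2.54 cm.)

Cast on 119 stitches; work 89 rows.

Finished = 95.5 − 3 = 92.5 cm.
92.5 cm × 1/2.54 = 36.42 inches.
11/3.5 = 3.143 sts per in; 36.42 × 3.143 = 114.45 sts.
Next multiple of 7 → 119.
64.5 cm = 25.39 inches; × 3.5 = 88.88 → 89 rows.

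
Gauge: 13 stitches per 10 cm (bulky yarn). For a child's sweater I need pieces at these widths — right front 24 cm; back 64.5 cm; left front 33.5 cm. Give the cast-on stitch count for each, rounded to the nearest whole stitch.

right front 31; back 84; left front 44.

Rate = 13/10 = 1.3 sts per cm.
right front: 24 × 1.3 = 31.20 → 31.
back: 64.5 × 1.3 = 83.85 → 84.
left front: 33.5 × 1.3 = 43.55 → 44.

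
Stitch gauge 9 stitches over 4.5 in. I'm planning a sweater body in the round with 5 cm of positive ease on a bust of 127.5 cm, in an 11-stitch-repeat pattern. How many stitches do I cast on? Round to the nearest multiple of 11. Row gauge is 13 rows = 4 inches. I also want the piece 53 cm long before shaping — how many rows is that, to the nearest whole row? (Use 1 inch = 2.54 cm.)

Finished = 127.5 + 5 = 132.5 cm.
132.5 cm × 1/2.54 = 52.17 inches.
9/4.5 = 2 sts per in; 52.17 × 2 = 104.33 sts.
Nearest multiple of 11 → 99.
53 cm = 20.87 inches; × 3.25 = 67.81 → 68 rows.

Cast on 99 stitches; work 68 rows.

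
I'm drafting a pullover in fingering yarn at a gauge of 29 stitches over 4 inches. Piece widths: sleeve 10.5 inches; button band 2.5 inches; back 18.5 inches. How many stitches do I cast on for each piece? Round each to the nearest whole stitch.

sleeve 76; button band 18; back 134.

Rate = 29/4 = 7.25 sts per in.
sleeve: 10.5 × 7.25 = 76.12 → 76.
button band: 2.5 × 7.25 = 18.12 → 18.
back: 18.5 × 7.25 = 134.12 → 134.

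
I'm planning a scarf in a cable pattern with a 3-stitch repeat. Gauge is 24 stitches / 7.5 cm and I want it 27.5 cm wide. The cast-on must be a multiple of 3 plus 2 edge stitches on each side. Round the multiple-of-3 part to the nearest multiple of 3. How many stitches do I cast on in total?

24 / 7.5 = 3.2 sts per cm.
27.5 × 3.2 = 88.00 sts.
Less 4 edge sts → 84.00 for the repeat.
Nearest multiple of 3: 84.
Add back 4 edge sts → 88.

Cast on 88 stitches.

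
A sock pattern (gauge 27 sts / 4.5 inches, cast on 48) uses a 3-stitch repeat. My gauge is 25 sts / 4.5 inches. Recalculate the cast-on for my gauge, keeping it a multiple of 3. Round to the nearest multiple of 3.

48 × 25 / 27 = 44.44.
Nearest multiple of 3: 45.

CO 45 sts.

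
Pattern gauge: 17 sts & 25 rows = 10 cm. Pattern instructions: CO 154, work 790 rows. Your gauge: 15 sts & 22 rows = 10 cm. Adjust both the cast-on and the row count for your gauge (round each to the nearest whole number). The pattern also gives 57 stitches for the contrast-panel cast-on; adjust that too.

Stitches: 154 × 15/17 = 135.88 → 136.
Rows: 790 × 22/25 = 695.20 → 695.
contrast-panel cast-on: 57 × 15/17 = 50.29 → 50.

Cast on 136 stitches; work 695 rows; contrast-panel cast-on 50 stitches.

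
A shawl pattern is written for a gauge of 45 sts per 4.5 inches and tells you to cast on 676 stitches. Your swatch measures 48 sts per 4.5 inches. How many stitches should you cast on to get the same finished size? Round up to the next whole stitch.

Scale factor = 48 / 45 = 1.067.
676 × 48 / 45 = 721.07 sts.
→ 722 sts.

722 stitches.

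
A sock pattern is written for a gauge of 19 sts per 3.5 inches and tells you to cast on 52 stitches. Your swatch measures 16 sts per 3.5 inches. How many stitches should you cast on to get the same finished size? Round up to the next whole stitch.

44 stitches.

Scale factor = 16 / 19 = 0.842.
52 × 16 / 19 = 43.79 sts.
→ 44 sts.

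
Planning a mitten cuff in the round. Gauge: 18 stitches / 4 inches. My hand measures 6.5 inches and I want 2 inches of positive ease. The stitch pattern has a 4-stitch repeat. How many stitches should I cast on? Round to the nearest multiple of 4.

Finished = 6.5 + 2 = 8.5 inches.
18 / 4 = 4.5 sts/in.
8.5 × 4.5 = 38.25 sts.
Nearest multiple of 4: 40.

CO 40 sts.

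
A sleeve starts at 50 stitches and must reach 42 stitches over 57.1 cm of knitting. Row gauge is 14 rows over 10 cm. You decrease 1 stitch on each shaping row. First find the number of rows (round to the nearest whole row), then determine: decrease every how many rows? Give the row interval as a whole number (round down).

Decrease every 10th row.

Rows = 57.1 × 1.4 = 79.9 → 80 rows.
Stitches to remove: 8 → 8 shaping rows (at 1 st each).
80 / 8 = 10.00 → every 10 rows.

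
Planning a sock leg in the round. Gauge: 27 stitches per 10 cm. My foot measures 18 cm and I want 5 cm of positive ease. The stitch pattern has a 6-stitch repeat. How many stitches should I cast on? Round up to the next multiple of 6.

66 stitches.

Finished = 18 + 5 = 23 cm.
27 / 10 = 2.7 sts/cm.
23 × 2.7 = 62.10 sts.
Next multiple of 6: 66.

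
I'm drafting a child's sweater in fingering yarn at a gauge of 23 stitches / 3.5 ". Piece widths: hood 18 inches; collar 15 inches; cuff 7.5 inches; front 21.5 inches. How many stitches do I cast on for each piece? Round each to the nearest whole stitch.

Rate = 23/3.5 = 6.571 sts per in.
hood: 18 × 6.571 = 118.29 → 118.
collar: 15 × 6.571 = 98.57 → 99.
cuff: 7.5 × 6.571 = 49.29 → 49.
front: 21.5 × 6.571 = 141.29 → 141.

hood 118; collar 99; cuff 49; front 141.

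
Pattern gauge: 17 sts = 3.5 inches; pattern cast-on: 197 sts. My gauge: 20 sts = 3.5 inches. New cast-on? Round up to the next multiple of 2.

Cast on 232 stitches.

Scale factor = 20 / 17 = 1.176.
197 × 20 / 17 = 231.76 sts.
→ 232 sts.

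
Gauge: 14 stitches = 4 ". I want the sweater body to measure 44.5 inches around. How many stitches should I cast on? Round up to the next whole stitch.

CO 156 sts.

14 stitches / 4 in = 3.5 stitches per inch.
44.5 × 3.5 = 155.75 stitches.
Round up → 156.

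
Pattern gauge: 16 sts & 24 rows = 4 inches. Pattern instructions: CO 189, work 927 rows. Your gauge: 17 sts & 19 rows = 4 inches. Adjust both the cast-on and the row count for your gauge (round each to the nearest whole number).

Stitches: 189 × 17/16 = 200.81 → 201.
Rows: 927 × 19/24 = 733.88 → 734.

Cast on 201 stitches; work 734 rows.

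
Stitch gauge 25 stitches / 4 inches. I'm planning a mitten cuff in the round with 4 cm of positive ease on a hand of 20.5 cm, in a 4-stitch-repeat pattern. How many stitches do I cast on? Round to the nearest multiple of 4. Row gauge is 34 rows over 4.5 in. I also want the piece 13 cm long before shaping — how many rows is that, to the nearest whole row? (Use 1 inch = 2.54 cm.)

Finished = 20.5 + 4 = 24.5 cm.
24.5 cm × 1/2.54 = 9.65 inches.
25/4 = 6.25 sts per in; 9.65 × 6.25 = 60.29 sts.
Nearest multiple of 4 → 60.
13 cm = 5.12 inches; × 7.556 = 38.67 → 39 rows.

Cast on 60 stitches; work 39 rows.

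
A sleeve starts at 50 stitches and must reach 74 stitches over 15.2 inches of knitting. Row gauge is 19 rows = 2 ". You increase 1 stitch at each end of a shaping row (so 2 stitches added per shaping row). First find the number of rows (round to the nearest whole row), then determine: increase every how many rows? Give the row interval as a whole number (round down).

Rows = 15.2 × 9.5 = 144.4 → 144 rows.
Stitches to add: 24 → 12 shaping rows (at 2 st each).
144 / 12 = 12.00 → every 12 rows.

Increase every 12th row.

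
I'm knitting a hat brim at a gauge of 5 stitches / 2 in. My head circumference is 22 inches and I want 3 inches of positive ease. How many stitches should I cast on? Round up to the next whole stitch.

Cast on 63 stitches.

Finished = 22 + 3 = 25 in.
5 / 2 = 2.5 sts per inch.
25.00 × 2.5 = 62.50 sts.
→ 63 sts.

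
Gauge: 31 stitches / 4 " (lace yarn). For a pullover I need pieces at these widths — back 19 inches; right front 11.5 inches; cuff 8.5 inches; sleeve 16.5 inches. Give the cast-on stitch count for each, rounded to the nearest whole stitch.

back 147; right front 89; cuff 66; sleeve 128.

Rate = 31/4 = 7.75 sts per in.
back: 19 × 7.75 = 147.25 → 147.
right front: 11.5 × 7.75 = 89.12 → 89.
cuff: 8.5 × 7.75 = 65.88 → 66.
sleeve: 16.5 × 7.75 = 127.88 → 128.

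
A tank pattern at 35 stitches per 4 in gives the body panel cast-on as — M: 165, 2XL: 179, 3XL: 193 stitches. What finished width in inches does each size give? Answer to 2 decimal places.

35/4 = 8.75 sts per in.
M: 165 / 8.75 = 18.857 → 18.86 in.
2XL: 179 / 8.75 = 20.457 → 20.46 in.
3XL: 193 / 8.75 = 22.057 → 22.06 in.

M 18.86 inches; 2XL 20.46 inches; 3XL 22.06 inches.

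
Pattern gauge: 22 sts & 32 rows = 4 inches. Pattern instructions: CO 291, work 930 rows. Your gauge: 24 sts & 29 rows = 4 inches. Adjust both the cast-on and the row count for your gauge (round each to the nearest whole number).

Cast on 317 stitches; work 843 rows.

Stitches: 291 × 24/22 = 317.45 → 317.
Rows: 930 × 29/32 = 842.81 → 843.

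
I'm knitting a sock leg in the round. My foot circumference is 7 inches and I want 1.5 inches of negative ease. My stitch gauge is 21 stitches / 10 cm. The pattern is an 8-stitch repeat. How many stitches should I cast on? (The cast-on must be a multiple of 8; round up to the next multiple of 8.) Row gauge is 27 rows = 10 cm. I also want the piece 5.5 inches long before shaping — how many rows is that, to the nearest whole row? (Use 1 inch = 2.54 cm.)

Cast on 32 stitches; work 38 rows.

Finished = 7 − 1.5 = 5.5 inches.
5.5 inches × 2.54 = 13.97 cm.
21/10 = 2.1 sts per cm; 13.97 × 2.1 = 29.34 sts.
Next multiple of 8 → 32.
5.5 inches = 13.97 cm; × 2.7 = 37.72 → 38 rows.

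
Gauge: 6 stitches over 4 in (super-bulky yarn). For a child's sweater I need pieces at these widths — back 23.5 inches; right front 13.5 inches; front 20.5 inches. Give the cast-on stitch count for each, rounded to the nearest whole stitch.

Rate = 6/4 = 1.5 sts per in.
back: 23.5 × 1.5 = 35.25 → 35.
right front: 13.5 × 1.5 = 20.25 → 20.
front: 20.5 × 1.5 = 30.75 → 31.

back 35; right front 20; front 31.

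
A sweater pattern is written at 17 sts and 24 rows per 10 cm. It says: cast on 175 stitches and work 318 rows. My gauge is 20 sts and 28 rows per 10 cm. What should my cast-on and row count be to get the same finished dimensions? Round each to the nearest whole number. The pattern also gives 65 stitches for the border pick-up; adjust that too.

Cast on 206 stitches; work 371 rows; border pick-up 76 stitches.

Stitches: 175 × 20/17 = 205.88 → 206.
Rows: 318 × 28/24 = 371.00 → 371.
border pick-up: 65 × 20/17 = 76.47 → 76.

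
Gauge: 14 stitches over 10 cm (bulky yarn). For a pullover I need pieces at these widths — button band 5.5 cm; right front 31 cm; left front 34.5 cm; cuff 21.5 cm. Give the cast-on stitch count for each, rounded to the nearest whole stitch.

button band 8; right front 43; left front 48; cuff 30.

Rate = 14/10 = 1.4 sts per cm.
button band: 5.5 × 1.4 = 7.70 → 8.
right front: 31 × 1.4 = 43.40 → 43.
left front: 34.5 × 1.4 = 48.30 → 48.
cuff: 21.5 × 1.4 = 30.10 → 30.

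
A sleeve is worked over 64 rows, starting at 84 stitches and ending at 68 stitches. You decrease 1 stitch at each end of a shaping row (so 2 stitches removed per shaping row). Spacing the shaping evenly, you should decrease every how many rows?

Stitches to remove: |68 − 84| = 16.
Shaping rows needed: 16 / 2 = 8.
64 rows / 8 = every 8 rows.

Decrease every 8th row.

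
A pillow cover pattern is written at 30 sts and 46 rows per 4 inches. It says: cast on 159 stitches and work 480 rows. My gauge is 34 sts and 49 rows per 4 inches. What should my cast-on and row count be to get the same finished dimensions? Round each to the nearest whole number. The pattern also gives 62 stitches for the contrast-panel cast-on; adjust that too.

Cast on 180 stitches; work 511 rows; contrast-panel cast-on 70 stitches.

Stitches: 159 × 34/30 = 180.20 → 180.
Rows: 480 × 49/46 = 511.30 → 511.
contrast-panel cast-on: 62 × 34/30 = 70.27 → 70.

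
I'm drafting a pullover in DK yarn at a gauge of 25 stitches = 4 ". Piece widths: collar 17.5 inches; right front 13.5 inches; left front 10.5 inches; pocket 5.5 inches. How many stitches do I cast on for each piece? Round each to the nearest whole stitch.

collar 109; right front 84; left front 66; pocket 34.

Rate = 25/4 = 6.25 sts per in.
collar: 17.5 × 6.25 = 109.38 → 109.
right front: 13.5 × 6.25 = 84.38 → 84.
left front: 10.5 × 6.25 = 65.62 → 66.
pocket: 5.5 × 6.25 = 34.38 → 34.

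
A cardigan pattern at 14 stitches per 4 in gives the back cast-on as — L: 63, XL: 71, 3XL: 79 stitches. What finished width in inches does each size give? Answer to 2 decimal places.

L 18.00 inches; XL 20.29 inches; 3XL 22.57 inches.

14/4 = 3.5 sts per in.
L: 63 / 3.5 = 18.000 → 18.00 in.
XL: 71 / 3.5 = 20.286 → 20.29 in.
3XL: 79 / 3.5 = 22.571 → 22.57 in.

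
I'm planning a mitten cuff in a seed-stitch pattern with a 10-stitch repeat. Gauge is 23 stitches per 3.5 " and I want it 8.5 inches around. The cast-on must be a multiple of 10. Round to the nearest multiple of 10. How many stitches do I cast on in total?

60 stitches.

23 / 3.5 = 6.571 sts per inch.
8.5 × 6.571 = 55.86 sts.
Nearest multiple of 10: 60.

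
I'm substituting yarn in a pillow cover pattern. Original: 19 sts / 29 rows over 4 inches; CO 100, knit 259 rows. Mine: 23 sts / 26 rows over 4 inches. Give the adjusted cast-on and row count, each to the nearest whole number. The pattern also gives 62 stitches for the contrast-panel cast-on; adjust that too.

Stitches: 100 × 23/19 = 121.05 → 121.
Rows: 259 × 26/29 = 232.21 → 232.
contrast-panel cast-on: 62 × 23/19 = 75.05 → 75.

Cast on 121 stitches; work 232 rows; contrast-panel cast-on 75 stitches.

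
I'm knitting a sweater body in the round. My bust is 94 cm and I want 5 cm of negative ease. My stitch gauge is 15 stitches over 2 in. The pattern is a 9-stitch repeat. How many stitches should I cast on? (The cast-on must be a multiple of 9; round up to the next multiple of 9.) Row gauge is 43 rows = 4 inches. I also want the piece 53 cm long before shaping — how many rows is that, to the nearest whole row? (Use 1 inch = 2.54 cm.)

Finished = 94 − 5 = 89 cm.
89 cm × 1/2.54 = 35.04 inches.
15/2 = 7.5 sts per in; 35.04 × 7.5 = 262.80 sts.
Next multiple of 9 → 270.
53 cm = 20.87 inches; × 10.75 = 224.31 → 224 rows.

Cast on 270 stitches; work 224 rows.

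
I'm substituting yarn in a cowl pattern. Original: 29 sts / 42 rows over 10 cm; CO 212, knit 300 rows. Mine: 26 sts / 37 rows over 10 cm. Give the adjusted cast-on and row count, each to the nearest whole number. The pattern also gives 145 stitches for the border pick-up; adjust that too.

Cast on 190 stitches; work 264 rows; border pick-up 130 stitches.

Stitches: 212 × 26/29 = 190.07 → 190.
Rows: 300 × 37/42 = 264.29 → 264.
border pick-up: 145 × 26/29 = 130.00 → 130.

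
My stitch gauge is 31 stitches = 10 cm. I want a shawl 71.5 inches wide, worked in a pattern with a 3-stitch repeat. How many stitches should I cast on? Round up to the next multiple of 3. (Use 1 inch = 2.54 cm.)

564 stitches.

71.5 in = 71.5 × 2.54 = 181.61 cm.
31 / 10 = 3.1 sts/cm.
181.61 × 3.1 = 562.99 sts.
→ 564.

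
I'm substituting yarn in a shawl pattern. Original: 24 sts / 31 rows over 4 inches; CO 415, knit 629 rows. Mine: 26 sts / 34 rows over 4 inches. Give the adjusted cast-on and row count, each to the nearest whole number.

Stitches: 415 × 26/24 = 449.58 → 450.
Rows: 629 × 34/31 = 689.87 → 690.

Cast on 450 stitches; work 690 rows.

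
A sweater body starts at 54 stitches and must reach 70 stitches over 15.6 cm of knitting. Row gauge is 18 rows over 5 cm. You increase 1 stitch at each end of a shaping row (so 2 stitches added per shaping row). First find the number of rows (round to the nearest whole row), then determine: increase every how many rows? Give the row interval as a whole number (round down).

Rows = 15.6 × 3.6 = 56.2 → 56 rows.
Stitches to add: 16 → 8 shaping rows (at 2 st each).
56 / 8 = 7.00 → every 7 rows.

Increase every 7th row.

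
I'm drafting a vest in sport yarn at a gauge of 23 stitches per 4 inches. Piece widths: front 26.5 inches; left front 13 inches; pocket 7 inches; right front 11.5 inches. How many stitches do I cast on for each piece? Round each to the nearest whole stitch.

front 152; left front 75; pocket 40; right front 66.

Rate = 23/4 = 5.75 sts per in.
front: 26.5 × 5.75 = 152.38 → 152.
left front: 13 × 5.75 = 74.75 → 75.
pocket: 7 × 5.75 = 40.25 → 40.
right front: 11.5 × 5.75 = 66.12 → 66.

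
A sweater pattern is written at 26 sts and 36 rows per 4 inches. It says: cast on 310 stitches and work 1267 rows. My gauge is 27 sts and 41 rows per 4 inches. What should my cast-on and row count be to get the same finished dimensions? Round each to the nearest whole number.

Stitches: 310 × 27/26 = 321.92 → 322.
Rows: 1267 × 41/36 = 1442.97 → 1443.

Cast on 322 stitches; work 1443 rows.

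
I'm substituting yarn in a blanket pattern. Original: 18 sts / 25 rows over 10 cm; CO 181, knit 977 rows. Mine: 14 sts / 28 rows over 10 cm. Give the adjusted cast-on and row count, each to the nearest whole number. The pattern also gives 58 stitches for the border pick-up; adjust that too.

Cast on 141 stitches; work 1094 rows; border pick-up 45 stitches.

Stitches: 181 × 14/18 = 140.78 → 141.
Rows: 977 × 28/25 = 1094.24 → 1094.
border pick-up: 58 × 14/18 = 45.11 → 45.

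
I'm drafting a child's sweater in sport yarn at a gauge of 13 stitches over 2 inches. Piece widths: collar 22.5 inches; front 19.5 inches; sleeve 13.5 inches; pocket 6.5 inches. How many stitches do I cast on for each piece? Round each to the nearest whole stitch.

Rate = 13/2 = 6.5 sts per in.
collar: 22.5 × 6.5 = 146.25 → 146.
front: 19.5 × 6.5 = 126.75 → 127.
sleeve: 13.5 × 6.5 = 87.75 → 88.
pocket: 6.5 × 6.5 = 42.25 → 42.

collar 146; front 127; sleeve 88; pocket 42.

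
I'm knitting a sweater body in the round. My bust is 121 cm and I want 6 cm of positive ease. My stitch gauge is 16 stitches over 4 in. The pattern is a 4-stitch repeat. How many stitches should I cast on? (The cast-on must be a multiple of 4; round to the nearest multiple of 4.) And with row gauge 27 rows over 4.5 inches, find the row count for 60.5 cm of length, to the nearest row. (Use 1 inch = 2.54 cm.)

Cast on 200 stitches; work 143 rows.

Finished = 121 + 6 = 127 cm.
127 cm × 1/2.54 = 50.00 inches.
16/4 = 4 sts per in; 50.00 × 4 = 200.00 sts.
Nearest multiple of 4 → 200.
60.5 cm = 23.82 inches; × 6 = 142.91 → 143 rows.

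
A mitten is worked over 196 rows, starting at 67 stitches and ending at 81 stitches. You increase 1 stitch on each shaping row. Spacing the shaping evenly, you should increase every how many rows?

Increase every 14th row.

Stitches to add: |81 − 67| = 14.
Shaping rows needed: 14 / 1 = 14.
196 rows / 14 = every 14 rows.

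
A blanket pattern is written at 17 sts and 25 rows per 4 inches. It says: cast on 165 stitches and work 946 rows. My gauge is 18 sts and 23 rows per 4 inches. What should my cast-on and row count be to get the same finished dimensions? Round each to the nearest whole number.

Stitches: 165 × 18/17 = 174.71 → 175.
Rows: 946 × 23/25 = 870.32 → 870.

Cast on 175 stitches; work 870 rows.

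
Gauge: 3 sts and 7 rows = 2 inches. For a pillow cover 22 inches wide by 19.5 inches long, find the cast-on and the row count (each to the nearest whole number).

Cast on 33 stitches and work 68 rows.

Stitch gauge = 3/2 = 1.5 sts/in; 22 × 1.5 = 33.00 → 33 sts.
Row gauge = 7/2 = 3.5 rows/in; 19.5 × 3.5 = 68.25 → 68 rows.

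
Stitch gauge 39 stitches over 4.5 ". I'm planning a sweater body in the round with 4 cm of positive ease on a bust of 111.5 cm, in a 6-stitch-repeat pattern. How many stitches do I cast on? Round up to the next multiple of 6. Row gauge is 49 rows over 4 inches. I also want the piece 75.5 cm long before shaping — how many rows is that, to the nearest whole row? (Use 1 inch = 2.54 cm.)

Cast on 396 stitches; work 364 rows.

Finished = 111.5 + 4 = 115.5 cm.
115.5 cm × 1/2.54 = 45.47 inches.
39/4.5 = 8.667 sts per in; 45.47 × 8.667 = 394.09 sts.
Next multiple of 6 → 396.
75.5 cm = 29.72 inches; × 12.25 = 364.12 → 364 rows.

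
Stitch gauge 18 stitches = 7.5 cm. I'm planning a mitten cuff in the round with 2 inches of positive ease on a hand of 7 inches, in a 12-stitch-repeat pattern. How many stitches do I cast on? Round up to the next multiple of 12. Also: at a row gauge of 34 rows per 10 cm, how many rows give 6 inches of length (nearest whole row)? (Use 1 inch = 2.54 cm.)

Finished = 7 + 2 = 9 inches.
9 inches × 2.54 = 22.86 cm.
18/7.5 = 2.4 sts per cm; 22.86 × 2.4 = 54.86 sts.
Next multiple of 12 → 60.
6 inches = 15.24 cm; × 3.4 = 51.82 → 52 rows.

Cast on 60 stitches; work 52 rows.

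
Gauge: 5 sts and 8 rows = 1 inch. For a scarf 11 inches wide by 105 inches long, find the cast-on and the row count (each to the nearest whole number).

Stitch gauge = 5/1 = 5 sts/in; 11 × 5 = 55.00 → 55 sts.
Row gauge = 8/1 = 8 rows/in; 105 × 8 = 840.00 → 840 rows.

Cast on 55 stitches and work 840 rows.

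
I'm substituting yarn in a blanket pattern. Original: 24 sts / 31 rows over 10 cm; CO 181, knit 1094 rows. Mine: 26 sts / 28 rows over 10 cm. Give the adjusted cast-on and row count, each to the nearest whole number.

Cast on 196 stitches; work 988 rows.

Stitches: 181 × 26/24 = 196.08 → 196.
Rows: 1094 × 28/31 = 988.13 → 988.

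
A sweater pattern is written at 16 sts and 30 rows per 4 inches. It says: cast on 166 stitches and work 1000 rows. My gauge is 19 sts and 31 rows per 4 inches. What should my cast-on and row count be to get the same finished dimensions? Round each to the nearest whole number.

Stitches: 166 × 19/16 = 197.12 → 197.
Rows: 1000 × 31/30 = 1033.33 → 1033.

Cast on 197 stitches; work 1033 rows.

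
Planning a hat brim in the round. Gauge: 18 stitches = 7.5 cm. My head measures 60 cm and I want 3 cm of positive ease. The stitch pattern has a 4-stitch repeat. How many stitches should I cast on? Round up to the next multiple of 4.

152 stitches.

Finished = 60 + 3 = 63 cm.
18 / 7.5 = 2.4 sts/cm.
63 × 2.4 = 151.20 sts.
Next multiple of 4: 152.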